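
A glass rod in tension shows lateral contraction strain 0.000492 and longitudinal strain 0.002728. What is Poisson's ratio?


Poisson's ratio: nu = lateral strain / axial strain
  nu = 0.000492 / 0.002728 = 0.1804

0.1804


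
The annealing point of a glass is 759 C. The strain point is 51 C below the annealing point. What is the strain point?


Strain point = annealing point - difference:
  T_strain = 759 - 51 = 708 C

708 C


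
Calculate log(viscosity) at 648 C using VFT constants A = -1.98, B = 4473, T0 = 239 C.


VFT equation: log(eta) = A + B / (T - T0)
  T - T0 = 648 - 239 = 409
  B / (T - T0) = 4473 / 409 = 10.936
  log(eta) = -1.98 + 10.936 = 8.956

8.956


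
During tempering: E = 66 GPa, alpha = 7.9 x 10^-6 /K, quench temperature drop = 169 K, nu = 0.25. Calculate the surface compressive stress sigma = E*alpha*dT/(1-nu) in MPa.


Tempering stress: sigma = E * alpha * dT / (1 - nu)
  E (MPa) = 66 * 1000 = 66000
  Numerator = 66000 * (7.9 x 10^-6) * 169 = 88.1166
  Denominator = 1 - 0.25 = 0.75
  sigma = 88.1166 / 0.75 = 117.5 MPa

117.5 MPa


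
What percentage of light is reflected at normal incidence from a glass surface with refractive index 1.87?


Fresnel reflectance at normal incidence:
  R = ((n - 1)/(n + 1))^2
  (n - 1)/(n + 1) = (1.87 - 1)/(1.87 + 1) = 0.303136
  R = 0.303136^2 = 0.0918914
  R(%) = 0.0918914 * 100 = 9.189%

9.189%


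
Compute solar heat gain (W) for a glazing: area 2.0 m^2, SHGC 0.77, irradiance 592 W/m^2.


Solar heat gain: Q = Area * SHGC * Irradiance
  Q = 2.0 * 0.77 * 592 = 911.7 W

911.7 W


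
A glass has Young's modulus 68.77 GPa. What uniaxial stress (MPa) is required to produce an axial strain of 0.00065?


Rearrange E = sigma / epsilon:
  sigma = E * epsilon
  E (MPa) = 68.77 * 1000 = 68770
  sigma = 68770 * 0.00065 = 44.7 MPa

44.7 MPa


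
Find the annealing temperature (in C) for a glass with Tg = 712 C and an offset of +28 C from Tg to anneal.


The annealing temperature is Tg plus the offset:
  T_anneal = 712 + 28 = 740 C

740 C


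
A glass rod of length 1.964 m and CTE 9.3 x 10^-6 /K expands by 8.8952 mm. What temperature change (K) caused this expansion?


Rearrange dL = alpha * L0 * dT for dT:
  dT = dL / (alpha * L0)
  dL (m) = 8.8952 / 1000 = 0.0088952
  dT = 0.0088952 / ((9.3 x 10^-6) * 1.964) = 487.0 K

487.0 K


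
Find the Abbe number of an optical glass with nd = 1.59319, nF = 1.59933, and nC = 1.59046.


Abbe number formula: Vd = (nd - 1) / (nF - nC)
  nd - 1 = 1.59319 - 1 = 0.59319
  nF - nC = 1.59933 - 1.59046 = 0.00887
  Vd = 0.59319 / 0.00887 = 66.88

66.88


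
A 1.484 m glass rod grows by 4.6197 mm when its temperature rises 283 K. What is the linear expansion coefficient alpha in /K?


Rearrange dL = alpha * L0 * dT for alpha:
  alpha = dL / (L0 * dT)
  alpha = (4.6197 / 1000) / (1.484 * 283) = 0.000011 /K = 1.1 x 10^-5 /K

1.1 x 10^-5 /K


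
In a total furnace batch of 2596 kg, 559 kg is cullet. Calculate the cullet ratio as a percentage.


Cullet ratio = (cullet mass / total batch mass) * 100
  Ratio = 559 / 2596 * 100 = 21.53%

21.53%


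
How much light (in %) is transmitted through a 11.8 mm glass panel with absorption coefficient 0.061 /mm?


Beer-Lambert law: T = exp(-alpha * thickness)
  exponent = -0.061 * 11.8 = -0.7198
  T = exp(-0.7198) = 0.4868
  Percentage = 0.4868 * 100 = 48.68%

48.68%


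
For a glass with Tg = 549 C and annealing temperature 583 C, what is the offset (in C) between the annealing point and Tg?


Offset = T_anneal - Tg:
  offset = 583 - 549 = 34 C

34 C


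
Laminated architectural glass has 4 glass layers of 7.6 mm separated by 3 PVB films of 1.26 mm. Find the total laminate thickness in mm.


Total thickness = glass contribution + PVB contribution
  Glass: 4 * 7.6 = 30.4 mm
  PVB: 3 * 1.26 = 3.78 mm
  Total = 30.4 + 3.78 = 34.18 mm

34.18 mm


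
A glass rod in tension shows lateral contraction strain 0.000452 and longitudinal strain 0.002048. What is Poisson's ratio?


Poisson's ratio: nu = lateral strain / axial strain
  nu = 0.000452 / 0.002048 = 0.2207

0.2207


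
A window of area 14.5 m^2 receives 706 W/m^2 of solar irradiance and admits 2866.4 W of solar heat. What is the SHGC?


Rearrange Q = Area * SHGC * Irradiance:
  SHGC = Q / (Area * Irradiance)
  SHGC = 2866.4 / (14.5 * 706) = 0.28

0.28


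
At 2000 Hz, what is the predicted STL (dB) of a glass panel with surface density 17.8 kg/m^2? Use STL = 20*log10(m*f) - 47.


Mass law: STL = 20 * log10(m * f) - 47
  m * f = 17.8 * 2000 = 35600
  log10(35600) = 4.55145
  STL = 20 * 4.55145 - 47 = 91.029 - 47 = 44.0 dB

44.0 dB


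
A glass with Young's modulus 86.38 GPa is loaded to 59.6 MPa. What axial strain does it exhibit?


Rearrange E = sigma / epsilon:
  epsilon = sigma / E
  E (MPa) = 86.38 * 1000 = 86380
  epsilon = 59.6 / 86380 = 0.00069

0.00069


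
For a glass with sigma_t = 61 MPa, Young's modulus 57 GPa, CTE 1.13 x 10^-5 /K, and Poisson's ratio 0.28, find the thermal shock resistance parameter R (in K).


Thermal shock resistance: R = sigma * (1 - nu) / (E * alpha)
  Numerator = 61 * (1 - 0.28) = 43.92
  Denominator = 57 * 1000 * (1.13 x 10^-5) = 0.6441
  R = 43.92 / 0.6441 = 68.2 K

68.2 K


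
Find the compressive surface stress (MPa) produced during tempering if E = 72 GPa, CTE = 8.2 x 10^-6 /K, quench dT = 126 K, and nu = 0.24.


Tempering stress: sigma = E * alpha * dT / (1 - nu)
  E (MPa) = 72 * 1000 = 72000
  Numerator = 72000 * (8.2 x 10^-6) * 126 = 74.3904
  Denominator = 1 - 0.24 = 0.76
  sigma = 74.3904 / 0.76 = 97.9 MPa

97.9 MPa


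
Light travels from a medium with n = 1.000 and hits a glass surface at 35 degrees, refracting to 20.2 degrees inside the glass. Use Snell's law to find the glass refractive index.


Apply Snell's law: n1 * sin(theta1) = n2 * sin(theta2)
  n2 = n1 * sin(theta1) / sin(theta2)
  sin(35) = 0.573576
  sin(20.2) = 0.345298
  n2 = 1.000 * 0.573576 / 0.345298 = 1.6611

1.6611


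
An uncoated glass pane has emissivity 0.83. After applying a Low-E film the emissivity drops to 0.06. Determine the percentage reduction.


Percentage reduction = (1 - coated/uncoated) * 100
  Ratio = 0.06 / 0.83 = 0.0723
  Reduction = (1 - 0.0723) * 100 = 92.8%

92.8%


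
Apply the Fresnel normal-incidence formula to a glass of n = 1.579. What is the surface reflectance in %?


Fresnel reflectance at normal incidence:
  R = ((n - 1)/(n + 1))^2
  (n - 1)/(n + 1) = (1.579 - 1)/(1.579 + 1) = 0.224506
  R = 0.224506^2 = 0.0504029
  R(%) = 0.0504029 * 100 = 5.04%

5.04%


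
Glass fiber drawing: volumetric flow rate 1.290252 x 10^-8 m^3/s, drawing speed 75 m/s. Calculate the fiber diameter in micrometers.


Cross-sectional area from continuity:
  A = Q / v = 1.290252 x 10^-8 / 75 = 1.720336 x 10^-10 m^2
Diameter from circular cross-section:
  d = sqrt(4A / pi) * 10^6 (m -> um)
  d = sqrt(4 * 1.720336 x 10^-10 / pi) * 10^6 = 14.8 um

14.8 um


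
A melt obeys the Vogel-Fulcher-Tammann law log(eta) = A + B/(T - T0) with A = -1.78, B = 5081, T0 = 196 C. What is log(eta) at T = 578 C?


VFT equation: log(eta) = A + B / (T - T0)
  T - T0 = 578 - 196 = 382
  B / (T - T0) = 5081 / 382 = 13.301
  log(eta) = -1.78 + 13.301 = 11.521

11.521


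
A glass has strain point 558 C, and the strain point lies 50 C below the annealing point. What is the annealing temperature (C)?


T_anneal = T_strain + gap:
  T_anneal = 558 + 50 = 608 C

608 C


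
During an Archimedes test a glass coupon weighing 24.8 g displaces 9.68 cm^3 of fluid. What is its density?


Use the definition of density:
  rho = mass / volume
  rho = 24.8 / 9.68 = 2.562 g/cm^3

2.562 g/cm^3


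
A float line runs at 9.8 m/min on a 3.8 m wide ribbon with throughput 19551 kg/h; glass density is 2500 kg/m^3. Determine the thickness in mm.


Ribbon cross-section from mass balance:
  Volume rate = throughput / density = 19551 / 2500 = 7.8204 m^3/h
  thickness = volume rate / (speed * 60 * width), i.e.
  thickness = throughput / (60 * speed * width * density) * 1000
  thickness = 19551 / (60 * 9.8 * 3.8 * 2500) * 1000 = 3.5 mm

3.5 mm


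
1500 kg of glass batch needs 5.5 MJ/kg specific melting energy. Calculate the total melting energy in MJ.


Total energy = mass * specific energy
  E = 1500 * 5.5 = 8250 MJ

8250 MJ


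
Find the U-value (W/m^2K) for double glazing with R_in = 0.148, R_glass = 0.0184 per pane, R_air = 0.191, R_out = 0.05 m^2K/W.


Total thermal resistance (series):
  R_total = R_in + R_glass + R_air + R_glass + R_out
  R_total = 0.148 + 0.0184 + 0.191 + 0.0184 + 0.05 = 0.4258 m^2K/W
U-value = 1 / R_total = 1 / 0.4258 = 2.349 W/m^2K

2.349 W/m^2K


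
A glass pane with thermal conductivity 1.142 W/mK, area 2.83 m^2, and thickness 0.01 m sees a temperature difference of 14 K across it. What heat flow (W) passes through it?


Fourier's law: Q = k * A * dT / t
  Q = 1.142 * 2.83 * 14 / 0.01
  Q = 45.24604 / 0.01 = 4524.6 W

4524.6 W


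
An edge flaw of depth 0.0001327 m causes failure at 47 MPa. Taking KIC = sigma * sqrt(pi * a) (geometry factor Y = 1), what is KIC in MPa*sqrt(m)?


Fracture toughness: KIC = sigma * sqrt(pi * a)
  pi * a = pi * 0.0001327 = 0.000416889
  sqrt(pi * a) = 0.020418
  KIC = 47 * 0.020418 = 0.96 MPa*sqrt(m)

0.96 MPa*sqrt(m)


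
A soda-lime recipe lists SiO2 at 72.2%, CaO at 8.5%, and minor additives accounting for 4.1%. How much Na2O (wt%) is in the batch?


Pieces sum to 100%:
  Na2O = 100 - (SiO2 + CaO + others)
  Na2O = 100 - (72.2 + 8.5 + 4.1) = 15.2%

15.2%


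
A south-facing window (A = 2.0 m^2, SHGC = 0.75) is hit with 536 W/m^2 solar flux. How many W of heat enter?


Solar heat gain: Q = Area * SHGC * Irradiance
  Q = 2.0 * 0.75 * 536 = 804 W

804 W


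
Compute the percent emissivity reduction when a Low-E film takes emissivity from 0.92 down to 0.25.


Percentage reduction = (1 - coated/uncoated) * 100
  Ratio = 0.25 / 0.92 = 0.2717
  Reduction = (1 - 0.2717) * 100 = 72.8%

72.8%


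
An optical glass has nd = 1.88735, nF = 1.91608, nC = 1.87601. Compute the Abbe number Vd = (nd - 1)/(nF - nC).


Abbe number formula: Vd = (nd - 1) / (nF - nC)
  nd - 1 = 1.88735 - 1 = 0.88735
  nF - nC = 1.91608 - 1.87601 = 0.04007
  Vd = 0.88735 / 0.04007 = 22.14

22.14


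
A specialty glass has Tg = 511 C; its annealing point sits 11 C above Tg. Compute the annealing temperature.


The annealing temperature is Tg plus the offset:
  T_anneal = 511 + 11 = 522 C

522 C


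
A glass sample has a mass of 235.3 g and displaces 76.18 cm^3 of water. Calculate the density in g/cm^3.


Use the definition of density:
  rho = mass / volume
  rho = 235.3 / 76.18 = 3.089 g/cm^3

3.089 g/cm^3


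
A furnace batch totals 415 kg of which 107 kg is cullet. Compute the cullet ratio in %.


Cullet ratio = (cullet mass / total batch mass) * 100
  Ratio = 107 / 415 * 100 = 25.78%

25.78%


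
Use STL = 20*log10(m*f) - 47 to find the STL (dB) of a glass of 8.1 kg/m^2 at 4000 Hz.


Mass law: STL = 20 * log10(m * f) - 47
  m * f = 8.1 * 4000 = 32400
  log10(32400) = 4.51055
  STL = 20 * 4.51055 - 47 = 90.211 - 47 = 43.2 dB

43.2 dB


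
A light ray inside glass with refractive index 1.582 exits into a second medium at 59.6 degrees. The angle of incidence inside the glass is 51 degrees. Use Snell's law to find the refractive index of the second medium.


Apply Snell's law: n1 * sin(theta1) = n2 * sin(theta2)
  n2 = n1 * sin(theta1) / sin(theta2)
  sin(51) = 0.777146
  sin(59.6) = 0.862514
  n2 = 1.582 * 0.777146 / 0.862514 = 1.4254

1.4254


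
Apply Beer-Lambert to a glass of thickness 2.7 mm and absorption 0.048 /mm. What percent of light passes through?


Beer-Lambert law: T = exp(-alpha * thickness)
  exponent = -0.048 * 2.7 = -0.1296
  T = exp(-0.1296) = 0.8784
  Percentage = 0.8784 * 100 = 87.84%

87.84%


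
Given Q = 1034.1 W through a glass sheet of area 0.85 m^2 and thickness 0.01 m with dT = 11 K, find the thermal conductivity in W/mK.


Fourier's law rearranged: k = Q * t / (A * dT)
  Numerator = 1034.1 * 0.01 = 10.341
  Denominator = 0.85 * 11 = 9.35
  k = 10.341 / 9.35 = 1.106 W/mK

1.106 W/mK


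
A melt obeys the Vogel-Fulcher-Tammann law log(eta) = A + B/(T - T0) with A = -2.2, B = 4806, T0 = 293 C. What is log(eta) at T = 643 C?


VFT equation: log(eta) = A + B / (T - T0)
  T - T0 = 643 - 293 = 350
  B / (T - T0) = 4806 / 350 = 13.731
  log(eta) = -2.2 + 13.731 = 11.531

11.531


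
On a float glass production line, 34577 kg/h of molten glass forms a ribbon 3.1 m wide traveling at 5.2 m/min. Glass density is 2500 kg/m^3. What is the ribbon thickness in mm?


Ribbon cross-section from mass balance:
  Volume rate = throughput / density = 34577 / 2500 = 13.8308 m^3/h
  thickness = volume rate / (speed * 60 * width), i.e.
  thickness = throughput / (60 * speed * width * density) * 1000
  thickness = 34577 / (60 * 5.2 * 3.1 * 2500) * 1000 = 14.3 mm

14.3 mm


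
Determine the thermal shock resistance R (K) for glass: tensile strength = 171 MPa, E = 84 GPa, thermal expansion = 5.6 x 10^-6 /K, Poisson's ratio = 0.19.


Thermal shock resistance: R = sigma * (1 - nu) / (E * alpha)
  Numerator = 171 * (1 - 0.19) = 138.51
  Denominator = 84 * 1000 * (5.6 x 10^-6) = 0.4704
  R = 138.51 / 0.4704 = 294.5 K

294.5 K


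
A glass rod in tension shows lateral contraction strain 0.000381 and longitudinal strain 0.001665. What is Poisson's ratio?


Poisson's ratio: nu = lateral strain / axial strain
  nu = 0.000381 / 0.001665 = 0.2288

0.2288


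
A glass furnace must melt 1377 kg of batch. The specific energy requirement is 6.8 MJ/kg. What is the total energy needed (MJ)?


Total energy = mass * specific energy
  E = 1377 * 6.8 = 9363.6 MJ

9363.6 MJ


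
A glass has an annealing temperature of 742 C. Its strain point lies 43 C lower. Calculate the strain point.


Strain point = annealing point - difference:
  T_strain = 742 - 43 = 699 C

699 C


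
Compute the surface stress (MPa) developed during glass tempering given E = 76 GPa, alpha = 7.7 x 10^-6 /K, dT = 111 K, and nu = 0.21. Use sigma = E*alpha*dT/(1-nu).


Tempering stress: sigma = E * alpha * dT / (1 - nu)
  E (MPa) = 76 * 1000 = 76000
  Numerator = 76000 * (7.7 x 10^-6) * 111 = 64.9572
  Denominator = 1 - 0.21 = 0.79
  sigma = 64.9572 / 0.79 = 82.2 MPa

82.2 MPa


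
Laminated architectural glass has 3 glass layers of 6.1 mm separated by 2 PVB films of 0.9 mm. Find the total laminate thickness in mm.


Total thickness = glass contribution + PVB contribution
  Glass: 3 * 6.1 = 18.3 mm
  PVB: 2 * 0.9 = 1.8 mm
  Total = 18.3 + 1.8 = 20.1 mm

20.1 mm


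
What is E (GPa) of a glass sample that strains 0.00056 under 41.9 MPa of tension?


Young's modulus: E = stress / strain
  E = 41.9 MPa / 0.00056 = 74821.43 MPa
Convert to GPa: 74821.43 / 1000 = 74.82 GPa

74.82 GPa


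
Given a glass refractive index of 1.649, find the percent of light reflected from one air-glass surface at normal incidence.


Fresnel reflectance at normal incidence:
  R = ((n - 1)/(n + 1))^2
  (n - 1)/(n + 1) = (1.649 - 1)/(1.649 + 1) = 0.244998
  R = 0.244998^2 = 0.060024
  R(%) = 0.060024 * 100 = 6.002%

6.002%


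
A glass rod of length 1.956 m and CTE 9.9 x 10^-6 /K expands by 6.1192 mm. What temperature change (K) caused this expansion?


Rearrange dL = alpha * L0 * dT for dT:
  dT = dL / (alpha * L0)
  dL (m) = 6.1192 / 1000 = 0.0061192
  dT = 0.0061192 / ((9.9 x 10^-6) * 1.956) = 316.0 K

316.0 K


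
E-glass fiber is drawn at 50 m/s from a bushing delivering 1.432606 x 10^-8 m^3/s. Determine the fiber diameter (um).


Cross-sectional area from continuity:
  A = Q / v = 1.432606 x 10^-8 / 50 = 2.865212 x 10^-10 m^2
Diameter from circular cross-section:
  d = sqrt(4A / pi) * 10^6 (m -> um)
  d = sqrt(4 * 2.865212 x 10^-10 / pi) * 10^6 = 19.1 um

19.1 um


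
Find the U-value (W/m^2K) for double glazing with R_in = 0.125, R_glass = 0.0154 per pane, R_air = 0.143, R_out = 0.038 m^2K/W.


Total thermal resistance (series):
  R_total = R_in + R_glass + R_air + R_glass + R_out
  R_total = 0.125 + 0.0154 + 0.143 + 0.0154 + 0.038 = 0.3368 m^2K/W
U-value = 1 / R_total = 1 / 0.3368 = 2.969 W/m^2K

2.969 W/m^2K


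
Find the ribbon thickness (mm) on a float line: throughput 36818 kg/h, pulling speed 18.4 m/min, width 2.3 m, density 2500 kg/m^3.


Ribbon cross-section from mass balance:
  Volume rate = throughput / density = 36818 / 2500 = 14.7272 m^3/h
  thickness = volume rate / (speed * 60 * width), i.e.
  thickness = throughput / (60 * speed * width * density) * 1000
  thickness = 36818 / (60 * 18.4 * 2.3 * 2500) * 1000 = 5.8 mm

5.8 mm


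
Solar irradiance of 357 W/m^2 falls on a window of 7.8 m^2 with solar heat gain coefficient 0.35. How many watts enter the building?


Solar heat gain: Q = Area * SHGC * Irradiance
  Q = 7.8 * 0.35 * 357 = 974.6 W

974.6 W


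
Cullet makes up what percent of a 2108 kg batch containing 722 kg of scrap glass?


Cullet ratio = (cullet mass / total batch mass) * 100
  Ratio = 722 / 2108 * 100 = 34.25%

34.25%


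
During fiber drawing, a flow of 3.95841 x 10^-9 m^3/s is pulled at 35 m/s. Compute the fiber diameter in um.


Cross-sectional area from continuity:
  A = Q / v = 3.95841 x 10^-9 / 35 = 1.130974 x 10^-10 m^2
Diameter from circular cross-section:
  d = sqrt(4A / pi) * 10^6 (m -> um)
  d = sqrt(4 * 1.130974 x 10^-10 / pi) * 10^6 = 12.0 um

12.0 um


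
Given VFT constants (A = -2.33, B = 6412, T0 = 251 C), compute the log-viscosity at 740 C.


VFT equation: log(eta) = A + B / (T - T0)
  T - T0 = 740 - 251 = 489
  B / (T - T0) = 6412 / 489 = 13.112
  log(eta) = -2.33 + 13.112 = 10.782

10.782


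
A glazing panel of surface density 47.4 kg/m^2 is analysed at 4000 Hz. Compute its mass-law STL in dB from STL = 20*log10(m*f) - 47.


Mass law: STL = 20 * log10(m * f) - 47
  m * f = 47.4 * 4000 = 189600
  log10(189600) = 5.27784
  STL = 20 * 5.27784 - 47 = 105.5568 - 47 = 58.6 dB

58.6 dB


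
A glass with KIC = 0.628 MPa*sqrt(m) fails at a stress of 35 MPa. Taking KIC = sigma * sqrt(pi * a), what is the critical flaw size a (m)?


Rearrange KIC = sigma * sqrt(pi * a):
  sqrt(pi * a) = KIC / sigma
  sqrt(pi * a) = 0.628 / 35 = 0.017943
  a = (KIC / sigma)^2 / pi
  a = 0.017943^2 / pi = 0.0001025 m

0.0001025 m


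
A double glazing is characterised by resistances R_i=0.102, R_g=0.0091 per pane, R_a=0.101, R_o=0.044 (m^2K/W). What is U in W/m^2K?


Total thermal resistance (series):
  R_total = R_in + R_glass + R_air + R_glass + R_out
  R_total = 0.102 + 0.0091 + 0.101 + 0.0091 + 0.044 = 0.2652 m^2K/W
U-value = 1 / R_total = 1 / 0.2652 = 3.771 W/m^2K

3.771 W/m^2K


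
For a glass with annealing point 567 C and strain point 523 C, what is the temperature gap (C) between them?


Gap = T_anneal - T_strain:
  gap = 567 - 523 = 44 C

44 C


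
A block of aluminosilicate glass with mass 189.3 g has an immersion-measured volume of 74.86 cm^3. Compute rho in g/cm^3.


Use the definition of density:
  rho = mass / volume
  rho = 189.3 / 74.86 = 2.529 g/cm^3

2.529 g/cm^3


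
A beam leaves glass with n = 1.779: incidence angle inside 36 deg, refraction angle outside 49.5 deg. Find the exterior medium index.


Apply Snell's law: n1 * sin(theta1) = n2 * sin(theta2)
  n2 = n1 * sin(theta1) / sin(theta2)
  sin(36) = 0.587785
  sin(49.5) = 0.760406
  n2 = 1.779 * 0.587785 / 0.760406 = 1.3751

1.3751


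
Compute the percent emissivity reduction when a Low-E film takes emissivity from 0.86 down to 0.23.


Percentage reduction = (1 - coated/uncoated) * 100
  Ratio = 0.23 / 0.86 = 0.2674
  Reduction = (1 - 0.2674) * 100 = 73.3%

73.3%


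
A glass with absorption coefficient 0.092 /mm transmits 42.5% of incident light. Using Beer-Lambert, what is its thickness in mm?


Rearrange T = exp(-alpha * thickness):
  thickness = -ln(T) / alpha
  T = 42.5/100 = 0.425
  ln(T) = -0.85567
  -ln(T) = 0.85567
  thickness = 0.85567 / 0.092 = 9.3 mm

9.3 mm


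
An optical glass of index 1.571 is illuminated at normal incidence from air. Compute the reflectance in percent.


Fresnel reflectance at normal incidence:
  R = ((n - 1)/(n + 1))^2
  (n - 1)/(n + 1) = (1.571 - 1)/(1.571 + 1) = 0.222093
  R = 0.222093^2 = 0.0493253
  R(%) = 0.0493253 * 100 = 4.933%

4.933%


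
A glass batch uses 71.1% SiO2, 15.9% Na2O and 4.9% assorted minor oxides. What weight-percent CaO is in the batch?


Pieces sum to 100%:
  CaO = 100 - (SiO2 + Na2O + others)
  CaO = 100 - (71.1 + 15.9 + 4.9) = 8.1%

8.1%


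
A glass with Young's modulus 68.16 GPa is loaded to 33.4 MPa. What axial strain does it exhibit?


Rearrange E = sigma / epsilon:
  epsilon = sigma / E
  E (MPa) = 68.16 * 1000 = 68160
  epsilon = 33.4 / 68160 = 0.00049

0.00049


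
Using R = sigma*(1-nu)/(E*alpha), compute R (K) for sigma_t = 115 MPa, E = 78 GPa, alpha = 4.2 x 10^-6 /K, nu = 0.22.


Thermal shock resistance: R = sigma * (1 - nu) / (E * alpha)
  Numerator = 115 * (1 - 0.22) = 89.7
  Denominator = 78 * 1000 * (4.2 x 10^-6) = 0.3276
  R = 89.7 / 0.3276 = 273.8 K

273.8 K


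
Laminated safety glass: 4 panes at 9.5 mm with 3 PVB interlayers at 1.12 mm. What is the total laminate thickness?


Total thickness = glass contribution + PVB contribution
  Glass: 4 * 9.5 = 38.0 mm
  PVB: 3 * 1.12 = 3.36 mm
  Total = 38.0 + 3.36 = 41.36 mm

41.36 mm


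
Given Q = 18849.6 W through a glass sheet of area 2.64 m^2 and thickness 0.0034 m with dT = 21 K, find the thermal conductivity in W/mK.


Fourier's law rearranged: k = Q * t / (A * dT)
  Numerator = 18849.6 * 0.0034 = 64.08864
  Denominator = 2.64 * 21 = 55.44
  k = 64.08864 / 55.44 = 1.156 W/mK

1.156 W/mK


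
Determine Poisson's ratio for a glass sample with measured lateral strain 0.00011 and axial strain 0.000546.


Poisson's ratio: nu = lateral strain / axial strain
  nu = 0.00011 / 0.000546 = 0.2015

0.2015


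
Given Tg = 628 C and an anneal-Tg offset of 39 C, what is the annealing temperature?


The annealing temperature is Tg plus the offset:
  T_anneal = 628 + 39 = 667 C

667 C


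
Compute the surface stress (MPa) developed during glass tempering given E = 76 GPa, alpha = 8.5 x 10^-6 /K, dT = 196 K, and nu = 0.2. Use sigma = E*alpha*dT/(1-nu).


Tempering stress: sigma = E * alpha * dT / (1 - nu)
  E (MPa) = 76 * 1000 = 76000
  Numerator = 76000 * (8.5 x 10^-6) * 196 = 126.616
  Denominator = 1 - 0.2 = 0.8
  sigma = 126.616 / 0.8 = 158.3 MPa

158.3 MPa


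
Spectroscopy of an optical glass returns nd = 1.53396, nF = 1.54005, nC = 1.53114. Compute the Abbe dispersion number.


Abbe number formula: Vd = (nd - 1) / (nF - nC)
  nd - 1 = 1.53396 - 1 = 0.53396
  nF - nC = 1.54005 - 1.53114 = 0.00891
  Vd = 0.53396 / 0.00891 = 59.93

59.93


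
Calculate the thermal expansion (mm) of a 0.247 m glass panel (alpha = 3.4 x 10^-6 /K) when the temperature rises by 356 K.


Thermal expansion formula: dL = alpha * L0 * dT
  dL = (3.4 x 10^-6) * 0.247 * 356 = 0.00029897 m
Convert to mm: 0.00029897 * 1000 = 0.299 mm

0.299 mm


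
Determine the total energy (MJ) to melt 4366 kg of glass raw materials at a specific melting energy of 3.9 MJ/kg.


Total energy = mass * specific energy
  E = 4366 * 3.9 = 17027.4 MJ

17027.4 MJ


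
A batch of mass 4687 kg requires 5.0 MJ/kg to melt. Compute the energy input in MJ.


Total energy = mass * specific energy
  E = 4687 * 5.0 = 23435 MJ

23435 MJ


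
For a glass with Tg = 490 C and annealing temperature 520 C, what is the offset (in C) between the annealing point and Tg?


Offset = T_anneal - Tg:
  offset = 520 - 490 = 30 C

30 C


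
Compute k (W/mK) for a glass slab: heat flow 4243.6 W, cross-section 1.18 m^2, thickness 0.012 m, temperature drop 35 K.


Fourier's law rearranged: k = Q * t / (A * dT)
  Numerator = 4243.6 * 0.012 = 50.9232
  Denominator = 1.18 * 35 = 41.3
  k = 50.9232 / 41.3 = 1.233 W/mK

1.233 W/mK


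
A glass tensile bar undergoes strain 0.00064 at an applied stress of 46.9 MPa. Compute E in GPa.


Young's modulus: E = stress / strain
  E = 46.9 MPa / 0.00064 = 73281.25 MPa
Convert to GPa: 73281.25 / 1000 = 73.28 GPa

73.28 GPa


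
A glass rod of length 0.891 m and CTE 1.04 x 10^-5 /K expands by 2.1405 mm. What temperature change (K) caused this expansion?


Rearrange dL = alpha * L0 * dT for dT:
  dT = dL / (alpha * L0)
  dL (m) = 2.1405 / 1000 = 0.0021405
  dT = 0.0021405 / ((1.04 x 10^-5) * 0.891) = 231.0 K

231.0 K


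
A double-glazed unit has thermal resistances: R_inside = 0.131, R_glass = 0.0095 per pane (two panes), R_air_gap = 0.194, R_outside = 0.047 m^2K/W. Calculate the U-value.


Total thermal resistance (series):
  R_total = R_in + R_glass + R_air + R_glass + R_out
  R_total = 0.131 + 0.0095 + 0.194 + 0.0095 + 0.047 = 0.391 m^2K/W
U-value = 1 / R_total = 1 / 0.391 = 2.558 W/m^2K

2.558 W/m^2K


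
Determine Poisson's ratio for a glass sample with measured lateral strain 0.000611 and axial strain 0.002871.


Poisson's ratio: nu = lateral strain / axial strain
  nu = 0.000611 / 0.002871 = 0.2128

0.2128


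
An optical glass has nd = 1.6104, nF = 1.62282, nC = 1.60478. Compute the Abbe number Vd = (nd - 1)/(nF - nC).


Abbe number formula: Vd = (nd - 1) / (nF - nC)
  nd - 1 = 1.6104 - 1 = 0.6104
  nF - nC = 1.62282 - 1.60478 = 0.01804
  Vd = 0.6104 / 0.01804 = 33.84

33.84


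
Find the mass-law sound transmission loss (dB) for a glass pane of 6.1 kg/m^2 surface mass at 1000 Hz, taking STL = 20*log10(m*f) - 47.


Mass law: STL = 20 * log10(m * f) - 47
  m * f = 6.1 * 1000 = 6100
  log10(6100) = 3.78533
  STL = 20 * 3.78533 - 47 = 75.7066 - 47 = 28.7 dB

28.7 dB


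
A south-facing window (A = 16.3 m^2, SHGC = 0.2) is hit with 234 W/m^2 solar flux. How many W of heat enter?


Solar heat gain: Q = Area * SHGC * Irradiance
  Q = 16.3 * 0.2 * 234 = 762.8 W

762.8 W


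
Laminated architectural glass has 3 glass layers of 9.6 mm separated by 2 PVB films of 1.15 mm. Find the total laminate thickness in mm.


Total thickness = glass contribution + PVB contribution
  Glass: 3 * 9.6 = 28.8 mm
  PVB: 2 * 1.15 = 2.3 mm
  Total = 28.8 + 2.3 = 31.1 mm

31.1 mm


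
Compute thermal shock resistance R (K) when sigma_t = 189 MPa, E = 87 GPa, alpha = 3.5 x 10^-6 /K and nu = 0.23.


Thermal shock resistance: R = sigma * (1 - nu) / (E * alpha)
  Numerator = 189 * (1 - 0.23) = 145.53
  Denominator = 87 * 1000 * (3.5 x 10^-6) = 0.3045
  R = 145.53 / 0.3045 = 477.9 K

477.9 K


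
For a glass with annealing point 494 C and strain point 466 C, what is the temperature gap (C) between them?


Gap = T_anneal - T_strain:
  gap = 494 - 466 = 28 C

28 C


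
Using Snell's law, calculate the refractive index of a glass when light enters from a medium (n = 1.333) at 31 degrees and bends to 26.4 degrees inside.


Apply Snell's law: n1 * sin(theta1) = n2 * sin(theta2)
  n2 = n1 * sin(theta1) / sin(theta2)
  sin(31) = 0.515038
  sin(26.4) = 0.444635
  n2 = 1.333 * 0.515038 / 0.444635 = 1.5441

1.5441


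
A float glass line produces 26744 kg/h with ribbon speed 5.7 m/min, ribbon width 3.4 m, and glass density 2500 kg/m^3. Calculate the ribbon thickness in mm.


Ribbon cross-section from mass balance:
  Volume rate = throughput / density = 26744 / 2500 = 10.6976 m^3/h
  thickness = volume rate / (speed * 60 * width), i.e.
  thickness = throughput / (60 * speed * width * density) * 1000
  thickness = 26744 / (60 * 5.7 * 3.4 * 2500) * 1000 = 9.2 mm

9.2 mm


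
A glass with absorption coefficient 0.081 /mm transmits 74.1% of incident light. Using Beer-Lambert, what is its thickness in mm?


Rearrange T = exp(-alpha * thickness):
  thickness = -ln(T) / alpha
  T = 74.1/100 = 0.741
  ln(T) = -0.29975
  -ln(T) = 0.29975
  thickness = 0.29975 / 0.081 = 3.7 mm

3.7 mm


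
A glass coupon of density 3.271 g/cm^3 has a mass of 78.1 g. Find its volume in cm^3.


Rearrange rho = m / V:
  V = m / rho
  V = 78.1 / 3.271 = 23.876 cm^3

23.876 cm^3


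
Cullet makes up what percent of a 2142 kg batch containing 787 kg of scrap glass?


Cullet ratio = (cullet mass / total batch mass) * 100
  Ratio = 787 / 2142 * 100 = 36.74%

36.74%


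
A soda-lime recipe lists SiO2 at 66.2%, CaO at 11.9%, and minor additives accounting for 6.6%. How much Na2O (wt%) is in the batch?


Pieces sum to 100%:
  Na2O = 100 - (SiO2 + CaO + others)
  Na2O = 100 - (66.2 + 11.9 + 6.6) = 15.3%

15.3%


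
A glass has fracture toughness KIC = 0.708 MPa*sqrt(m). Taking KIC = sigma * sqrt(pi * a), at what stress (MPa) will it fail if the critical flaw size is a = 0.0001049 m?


Rearrange KIC = sigma * sqrt(pi * a):
  sigma = KIC / sqrt(pi * a)
  sqrt(pi * 0.0001049) = 0.018154
  sigma = 0.708 / 0.018154 = 39.0 MPa

39.0 MPa


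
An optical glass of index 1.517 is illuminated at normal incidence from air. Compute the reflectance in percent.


Fresnel reflectance at normal incidence:
  R = ((n - 1)/(n + 1))^2
  (n - 1)/(n + 1) = (1.517 - 1)/(1.517 + 1) = 0.205403
  R = 0.205403^2 = 0.0421904
  R(%) = 0.0421904 * 100 = 4.219%

4.219%


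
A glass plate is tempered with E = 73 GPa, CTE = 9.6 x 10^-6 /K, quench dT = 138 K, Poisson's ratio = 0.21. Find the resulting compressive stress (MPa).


Tempering stress: sigma = E * alpha * dT / (1 - nu)
  E (MPa) = 73 * 1000 = 73000
  Numerator = 73000 * (9.6 x 10^-6) * 138 = 96.7104
  Denominator = 1 - 0.21 = 0.79
  sigma = 96.7104 / 0.79 = 122.4 MPa

122.4 MPa


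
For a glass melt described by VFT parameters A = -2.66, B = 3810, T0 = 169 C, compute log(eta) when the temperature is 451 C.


VFT equation: log(eta) = A + B / (T - T0)
  T - T0 = 451 - 169 = 282
  B / (T - T0) = 3810 / 282 = 13.511
  log(eta) = -2.66 + 13.511 = 10.851

10.851


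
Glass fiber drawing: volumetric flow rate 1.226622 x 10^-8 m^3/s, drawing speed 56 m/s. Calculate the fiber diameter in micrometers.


Cross-sectional area from continuity:
  A = Q / v = 1.226622 x 10^-8 / 56 = 2.190396 x 10^-10 m^2
Diameter from circular cross-section:
  d = sqrt(4A / pi) * 10^6 (m -> um)
  d = sqrt(4 * 2.190396 x 10^-10 / pi) * 10^6 = 16.7 um

16.7 um


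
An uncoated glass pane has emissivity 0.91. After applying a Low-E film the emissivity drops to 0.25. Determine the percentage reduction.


Percentage reduction = (1 - coated/uncoated) * 100
  Ratio = 0.25 / 0.91 = 0.2747
  Reduction = (1 - 0.2747) * 100 = 72.5%

72.5%


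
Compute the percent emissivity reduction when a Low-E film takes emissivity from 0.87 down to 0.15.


Percentage reduction = (1 - coated/uncoated) * 100
  Ratio = 0.15 / 0.87 = 0.1724
  Reduction = (1 - 0.1724) * 100 = 82.8%

82.8%


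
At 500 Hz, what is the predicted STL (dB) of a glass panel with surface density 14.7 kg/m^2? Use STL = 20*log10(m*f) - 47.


Mass law: STL = 20 * log10(m * f) - 47
  m * f = 14.7 * 500 = 7350
  log10(7350) = 3.86629
  STL = 20 * 3.86629 - 47 = 77.3258 - 47 = 30.3 dB

30.3 dB


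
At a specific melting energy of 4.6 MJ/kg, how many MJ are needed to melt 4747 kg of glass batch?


Total energy = mass * specific energy
  E = 4747 * 4.6 = 21836.2 MJ

21836.2 MJ


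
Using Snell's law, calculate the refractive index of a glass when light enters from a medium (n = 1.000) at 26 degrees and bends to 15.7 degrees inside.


Apply Snell's law: n1 * sin(theta1) = n2 * sin(theta2)
  n2 = n1 * sin(theta1) / sin(theta2)
  sin(26) = 0.438371
  sin(15.7) = 0.2706
  n2 = 1.000 * 0.438371 / 0.2706 = 1.62

1.62


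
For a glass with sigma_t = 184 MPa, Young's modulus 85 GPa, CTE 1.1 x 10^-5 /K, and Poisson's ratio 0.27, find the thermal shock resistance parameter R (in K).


Thermal shock resistance: R = sigma * (1 - nu) / (E * alpha)
  Numerator = 184 * (1 - 0.27) = 134.32
  Denominator = 85 * 1000 * (1.1 x 10^-5) = 0.935
  R = 134.32 / 0.935 = 143.7 K

143.7 K


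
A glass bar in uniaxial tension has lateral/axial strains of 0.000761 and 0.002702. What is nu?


Poisson's ratio: nu = lateral strain / axial strain
  nu = 0.000761 / 0.002702 = 0.2816

0.2816


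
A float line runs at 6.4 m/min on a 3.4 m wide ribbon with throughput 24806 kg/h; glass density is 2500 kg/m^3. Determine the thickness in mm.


Ribbon cross-section from mass balance:
  Volume rate = throughput / density = 24806 / 2500 = 9.9224 m^3/h
  thickness = volume rate / (speed * 60 * width), i.e.
  thickness = throughput / (60 * speed * width * density) * 1000
  thickness = 24806 / (60 * 6.4 * 3.4 * 2500) * 1000 = 7.6 mm

7.6 mm


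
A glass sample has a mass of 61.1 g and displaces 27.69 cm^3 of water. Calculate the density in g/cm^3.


Use the definition of density:
  rho = mass / volume
  rho = 61.1 / 27.69 = 2.207 g/cm^3

2.207 g/cm^3


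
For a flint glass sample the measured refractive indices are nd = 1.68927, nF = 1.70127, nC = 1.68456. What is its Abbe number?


Abbe number formula: Vd = (nd - 1) / (nF - nC)
  nd - 1 = 1.68927 - 1 = 0.68927
  nF - nC = 1.70127 - 1.68456 = 0.01671
  Vd = 0.68927 / 0.01671 = 41.25

41.25


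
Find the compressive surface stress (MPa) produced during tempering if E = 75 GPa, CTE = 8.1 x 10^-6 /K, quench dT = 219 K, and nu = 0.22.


Tempering stress: sigma = E * alpha * dT / (1 - nu)
  E (MPa) = 75 * 1000 = 75000
  Numerator = 75000 * (8.1 x 10^-6) * 219 = 133.0425
  Denominator = 1 - 0.22 = 0.78
  sigma = 133.0425 / 0.78 = 170.6 MPa

170.6 MPa


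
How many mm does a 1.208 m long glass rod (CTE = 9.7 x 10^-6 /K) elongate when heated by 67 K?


Thermal expansion formula: dL = alpha * L0 * dT
  dL = (9.7 x 10^-6) * 1.208 * 67 = 0.00078508 m
Convert to mm: 0.00078508 * 1000 = 0.7851 mm

0.7851 mm


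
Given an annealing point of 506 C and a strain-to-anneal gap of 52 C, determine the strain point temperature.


Strain point = annealing point - difference:
  T_strain = 506 - 52 = 454 C

454 C


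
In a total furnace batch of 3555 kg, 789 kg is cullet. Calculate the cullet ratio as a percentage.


Cullet ratio = (cullet mass / total batch mass) * 100
  Ratio = 789 / 3555 * 100 = 22.19%

22.19%


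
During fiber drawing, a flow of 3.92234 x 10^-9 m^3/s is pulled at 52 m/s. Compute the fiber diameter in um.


Cross-sectional area from continuity:
  A = Q / v = 3.92234 x 10^-9 / 52 = 7.542962 x 10^-11 m^2
Diameter from circular cross-section:
  d = sqrt(4A / pi) * 10^6 (m -> um)
  d = sqrt(4 * 7.542962 x 10^-11 / pi) * 10^6 = 9.8 um

9.8 um


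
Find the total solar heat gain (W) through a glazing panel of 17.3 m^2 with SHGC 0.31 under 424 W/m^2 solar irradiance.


Solar heat gain: Q = Area * SHGC * Irradiance
  Q = 17.3 * 0.31 * 424 = 2273.9 W

2273.9 W


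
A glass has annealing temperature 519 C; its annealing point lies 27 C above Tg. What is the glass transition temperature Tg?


Rearrange T_anneal = Tg + offset for Tg:
  Tg = T_anneal - offset = 519 - 27 = 492 C

492 C


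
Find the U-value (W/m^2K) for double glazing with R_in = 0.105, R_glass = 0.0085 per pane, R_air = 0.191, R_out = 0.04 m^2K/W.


Total thermal resistance (series):
  R_total = R_in + R_glass + R_air + R_glass + R_out
  R_total = 0.105 + 0.0085 + 0.191 + 0.0085 + 0.04 = 0.353 m^2K/W
U-value = 1 / R_total = 1 / 0.353 = 2.833 W/m^2K

2.833 W/m^2K


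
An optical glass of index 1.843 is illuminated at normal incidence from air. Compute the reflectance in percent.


Fresnel reflectance at normal incidence:
  R = ((n - 1)/(n + 1))^2
  (n - 1)/(n + 1) = (1.843 - 1)/(1.843 + 1) = 0.296518
  R = 0.296518^2 = 0.0879229
  R(%) = 0.0879229 * 100 = 8.792%

8.792%


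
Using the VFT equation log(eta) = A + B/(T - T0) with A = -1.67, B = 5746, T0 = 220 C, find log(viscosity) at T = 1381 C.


VFT equation: log(eta) = A + B / (T - T0)
  T - T0 = 1381 - 220 = 1161
  B / (T - T0) = 5746 / 1161 = 4.949
  log(eta) = -1.67 + 4.949 = 3.279

3.279


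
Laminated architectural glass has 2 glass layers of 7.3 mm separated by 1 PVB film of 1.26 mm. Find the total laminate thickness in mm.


Total thickness = glass contribution + PVB contribution
  Glass: 2 * 7.3 = 14.6 mm
  PVB: 1 * 1.26 = 1.26 mm
  Total = 14.6 + 1.26 = 15.86 mm

15.86 mm


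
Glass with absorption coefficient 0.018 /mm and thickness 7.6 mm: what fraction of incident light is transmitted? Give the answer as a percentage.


Beer-Lambert law: T = exp(-alpha * thickness)
  exponent = -0.018 * 7.6 = -0.1368
  T = exp(-0.1368) = 0.8721
  Percentage = 0.8721 * 100 = 87.21%

87.21%


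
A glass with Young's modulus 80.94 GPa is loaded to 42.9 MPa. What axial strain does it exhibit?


Rearrange E = sigma / epsilon:
  epsilon = sigma / E
  E (MPa) = 80.94 * 1000 = 80940
  epsilon = 42.9 / 80940 = 0.00053

0.00053


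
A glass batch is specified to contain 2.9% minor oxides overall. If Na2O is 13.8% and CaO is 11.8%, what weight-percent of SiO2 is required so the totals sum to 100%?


Known pieces sum to 100%:
  SiO2 = 100 - (others + Na2O + CaO)
  SiO2 = 100 - (2.9 + 13.8 + 11.8) = 71.5%

71.5%


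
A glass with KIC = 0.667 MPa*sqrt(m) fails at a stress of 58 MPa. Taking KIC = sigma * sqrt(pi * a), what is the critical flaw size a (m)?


Rearrange KIC = sigma * sqrt(pi * a):
  sqrt(pi * a) = KIC / sigma
  sqrt(pi * a) = 0.667 / 58 = 0.0115
  a = (KIC / sigma)^2 / pi
  a = 0.0115^2 / pi = 0.0000421 m

0.0000421 m


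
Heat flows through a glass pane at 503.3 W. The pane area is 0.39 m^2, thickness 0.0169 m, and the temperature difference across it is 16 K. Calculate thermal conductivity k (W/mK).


Fourier's law rearranged: k = Q * t / (A * dT)
  Numerator = 503.3 * 0.0169 = 8.50577
  Denominator = 0.39 * 16 = 6.24
  k = 8.50577 / 6.24 = 1.363 W/mK

1.363 W/mK


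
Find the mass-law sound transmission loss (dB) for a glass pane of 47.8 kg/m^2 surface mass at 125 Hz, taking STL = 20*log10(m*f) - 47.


Mass law: STL = 20 * log10(m * f) - 47
  m * f = 47.8 * 125 = 5975
  log10(5975) = 3.77634
  STL = 20 * 3.77634 - 47 = 75.5268 - 47 = 28.5 dB

28.5 dB


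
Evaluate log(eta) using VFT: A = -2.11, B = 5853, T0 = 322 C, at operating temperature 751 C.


VFT equation: log(eta) = A + B / (T - T0)
  T - T0 = 751 - 322 = 429
  B / (T - T0) = 5853 / 429 = 13.643
  log(eta) = -2.11 + 13.643 = 11.533

11.533


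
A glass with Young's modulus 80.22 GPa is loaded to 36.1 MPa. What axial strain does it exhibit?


Rearrange E = sigma / epsilon:
  epsilon = sigma / E
  E (MPa) = 80.22 * 1000 = 80220
  epsilon = 36.1 / 80220 = 0.00045

0.00045


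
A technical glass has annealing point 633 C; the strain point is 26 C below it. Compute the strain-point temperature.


Strain point = annealing point - difference:
  T_strain = 633 - 26 = 607 C

607 C


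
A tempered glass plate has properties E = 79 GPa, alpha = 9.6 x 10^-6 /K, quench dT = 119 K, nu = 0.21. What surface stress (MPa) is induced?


Tempering stress: sigma = E * alpha * dT / (1 - nu)
  E (MPa) = 79 * 1000 = 79000
  Numerator = 79000 * (9.6 x 10^-6) * 119 = 90.2496
  Denominator = 1 - 0.21 = 0.79
  sigma = 90.2496 / 0.79 = 114.2 MPa

114.2 MPa


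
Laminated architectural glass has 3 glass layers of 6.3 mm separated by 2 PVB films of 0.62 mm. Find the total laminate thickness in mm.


Total thickness = glass contribution + PVB contribution
  Glass: 3 * 6.3 = 18.9 mm
  PVB: 2 * 0.62 = 1.24 mm
  Total = 18.9 + 1.24 = 20.14 mm

20.14 mm


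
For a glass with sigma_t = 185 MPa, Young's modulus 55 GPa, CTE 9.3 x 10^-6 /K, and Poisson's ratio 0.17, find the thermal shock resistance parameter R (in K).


Thermal shock resistance: R = sigma * (1 - nu) / (E * alpha)
  Numerator = 185 * (1 - 0.17) = 153.55
  Denominator = 55 * 1000 * (9.3 x 10^-6) = 0.5115
  R = 153.55 / 0.5115 = 300.2 K

300.2 K


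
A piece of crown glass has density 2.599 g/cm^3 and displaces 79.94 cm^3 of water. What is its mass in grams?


Rearrange rho = m / V:
  m = rho * V
  m = 2.599 * 79.94 = 207.764 g

207.764 g
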